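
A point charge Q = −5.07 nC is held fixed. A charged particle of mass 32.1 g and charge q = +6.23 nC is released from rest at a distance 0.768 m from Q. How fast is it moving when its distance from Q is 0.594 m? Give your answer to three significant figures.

Only the electrostatic force acts, so mechanical energy is conserved: ½mv² = U₁ − U₂ = kQq(1/r₁ − 1/r₂).
U₁ − U₂ = (8.99×10⁹ N·m²/C²)(-5.07×10⁻⁹ C)(6.23×10⁻⁹ C)(1/0.768 − 1/0.594) = 1.08×10⁻⁷ J.
v = √(2·1.08×10⁻⁷/0.0321) = 2.60×10⁻³ m/s.

2.60×10⁻³ m/s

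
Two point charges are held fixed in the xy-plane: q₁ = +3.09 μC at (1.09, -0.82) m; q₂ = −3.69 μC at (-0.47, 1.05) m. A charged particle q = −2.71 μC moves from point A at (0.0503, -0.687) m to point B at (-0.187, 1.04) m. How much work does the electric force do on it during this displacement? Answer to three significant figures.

-0.306 J

The work done by the electric force is W_field = −ΔU = −q(V_B − V_A) = q(V_A − V_B).
At A: distances to the source charges are 1.05 m, 1.81 m; V_A = Σ kqᵢ/rᵢ = 8210 V.
At B: distances to the source charges are 2.26 m, 0.283 m; V_B = Σ kqᵢ/rᵢ = -1.05×10⁵ V.
ΔV = V_B − V_A = -1.13×10⁵ V.
W_field = −qΔV = −(-2.71×10⁻⁶ C)(-1.13×10⁵ V) = -0.306 J.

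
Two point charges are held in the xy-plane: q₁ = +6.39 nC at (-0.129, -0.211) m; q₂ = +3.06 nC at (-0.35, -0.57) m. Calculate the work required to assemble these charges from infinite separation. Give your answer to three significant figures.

The work to assemble the configuration equals its total potential energy, U = Σ kqᵢqⱼ/rᵢⱼ over all pairs.
Pair separations: r₁₂ = 0.422 m.
U = (4.17×10⁻⁷) = 4.17×10⁻⁷ J.

4.17×10⁻⁷ J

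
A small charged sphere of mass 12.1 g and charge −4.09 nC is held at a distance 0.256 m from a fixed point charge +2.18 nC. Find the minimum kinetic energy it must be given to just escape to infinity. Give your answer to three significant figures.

To just escape, total mechanical energy must reach zero at infinity: ½mv²_min + U = 0, so ½mv²_min = −U = |kQq|/r.
|U| = |kQq|/r = (8.99×10⁹ N·m²/C²)(2.18×10⁻⁹)(4.09×10⁻⁹)/(0.256) = 3.13×10⁻⁷ J.

3.13×10⁻⁷ J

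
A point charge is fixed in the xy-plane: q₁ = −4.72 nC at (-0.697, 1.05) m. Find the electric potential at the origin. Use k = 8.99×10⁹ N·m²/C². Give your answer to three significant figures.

-33.7 V

Electric potential is a scalar, so the contributions from each charge add algebraically: V = Σ kqᵢ/rᵢ.
Distances from the field point to each charge: r₁ = 1.26 m.
V = k[(-4.72×10⁻⁹)/(1.26)] = -33.7 V.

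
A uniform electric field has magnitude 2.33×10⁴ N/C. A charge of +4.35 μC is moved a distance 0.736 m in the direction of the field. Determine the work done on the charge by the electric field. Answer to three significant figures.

0.0746 J

The potential change for a displacement 0.736 m in the direction of the field is ΔV = −Ed = -1.71×10⁴ V.
W_field = −qΔV = 0.0746 J.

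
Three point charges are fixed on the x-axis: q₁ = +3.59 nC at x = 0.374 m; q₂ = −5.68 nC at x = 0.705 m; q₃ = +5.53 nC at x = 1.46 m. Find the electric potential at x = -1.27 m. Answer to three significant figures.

The total potential is the scalar sum of each charge's contribution, V = Σ kqᵢ/rᵢ.
Distances from the field point to each charge: r₁ = 1.64 m, r₂ = 1.98 m, r₃ = 2.73 m.
V = k[(3.59×10⁻⁹)/(1.64) + (-5.68×10⁻⁹)/(1.98) + (5.53×10⁻⁹)/(2.73)] = 12.0 V.

12.0 V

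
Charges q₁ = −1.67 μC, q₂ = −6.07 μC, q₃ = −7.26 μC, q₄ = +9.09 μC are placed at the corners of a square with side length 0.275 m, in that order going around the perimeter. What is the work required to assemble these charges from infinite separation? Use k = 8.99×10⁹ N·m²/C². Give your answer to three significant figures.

The work to assemble the configuration equals its total potential energy, U = Σ kqᵢqⱼ/rᵢⱼ over all pairs.
The four side pairs have separation 0.275 m and the two diagonal pairs 0.389 m.
Summing all 6 pair terms gives U = -1.88 J.

-1.88 J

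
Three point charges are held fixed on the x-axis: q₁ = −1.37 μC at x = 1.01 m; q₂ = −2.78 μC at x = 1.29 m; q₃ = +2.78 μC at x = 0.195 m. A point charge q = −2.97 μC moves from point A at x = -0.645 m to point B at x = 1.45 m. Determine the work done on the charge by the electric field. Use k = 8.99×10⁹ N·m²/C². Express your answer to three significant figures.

-0.516 J

The work done by the electric force is W_field = −ΔU = −q(V_B − V_A) = q(V_A − V_B).
At A: distances to the source charges are 1.66 m, 1.94 m, 0.840 m; V_A = Σ kqᵢ/rᵢ = 9390 V.
At B: distances to the source charges are 0.440 m, 0.160 m, 1.25 m; V_B = Σ kqᵢ/rᵢ = -1.64×10⁵ V.
ΔV = V_B − V_A = -1.74×10⁵ V.
W_field = −qΔV = −(-2.97×10⁻⁶ C)(-1.74×10⁵ V) = -0.516 J.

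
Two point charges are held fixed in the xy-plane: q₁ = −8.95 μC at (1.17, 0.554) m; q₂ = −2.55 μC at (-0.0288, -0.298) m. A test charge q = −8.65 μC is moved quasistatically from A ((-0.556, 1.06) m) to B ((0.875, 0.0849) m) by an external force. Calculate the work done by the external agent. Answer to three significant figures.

For quasistatic motion the external work equals the change in potential energy: W_ext = qΔV = q(V_B − V_A).
At A: distances to the source charges are 1.80 m, 1.46 m; V_A = Σ kqᵢ/rᵢ = -6.05×10⁴ V.
At B: distances to the source charges are 0.554 m, 0.982 m; V_B = Σ kqᵢ/rᵢ = -1.69×10⁵ V.
ΔV = V_B − V_A = -1.08×10⁵ V.
W_ext = qΔV = (-8.65×10⁻⁶ C)(-1.08×10⁵ V) = 0.935 J.

0.935 J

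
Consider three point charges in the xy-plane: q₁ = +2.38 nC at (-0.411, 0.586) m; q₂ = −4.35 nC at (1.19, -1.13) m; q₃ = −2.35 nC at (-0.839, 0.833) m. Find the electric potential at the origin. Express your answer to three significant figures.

-11.8 V

Electric potential is a scalar, so the contributions from each charge add algebraically: V = Σ kqᵢ/rᵢ.
Distances from the field point to each charge: r₁ = 0.716 m, r₂ = 1.64 m, r₃ = 1.18 m.
V = k[(2.38×10⁻⁹)/(0.716) + (-4.35×10⁻⁹)/(1.64) + (-2.35×10⁻⁹)/(1.18)] = -11.8 V.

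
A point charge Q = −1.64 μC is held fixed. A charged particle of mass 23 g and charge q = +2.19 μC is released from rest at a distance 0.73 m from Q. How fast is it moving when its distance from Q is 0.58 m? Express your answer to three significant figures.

0.997 m/s

Only the electrostatic force acts, so mechanical energy is conserved: ½mv² = U₁ − U₂ = kQq(1/r₁ − 1/r₂).
U₁ − U₂ = (8.99×10⁹ N·m²/C²)(-1.64×10⁻⁶ C)(2.19×10⁻⁶ C)(1/0.730 − 1/0.580) = 0.0114 J.
v = √(2·0.0114/0.0230) = 0.997 m/s.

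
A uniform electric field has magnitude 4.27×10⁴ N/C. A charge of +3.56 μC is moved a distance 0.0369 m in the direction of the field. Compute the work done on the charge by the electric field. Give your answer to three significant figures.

5.61×10⁻³ J

The potential change for a displacement 0.0369 m in the direction of the field is ΔV = −Ed = -1580 V.
W_field = −qΔV = 5.61×10⁻³ J.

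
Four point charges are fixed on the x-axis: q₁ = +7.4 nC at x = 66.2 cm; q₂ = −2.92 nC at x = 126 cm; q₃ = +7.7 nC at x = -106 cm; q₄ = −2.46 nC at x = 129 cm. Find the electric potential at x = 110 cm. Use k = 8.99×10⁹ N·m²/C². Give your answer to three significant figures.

The total potential is the scalar sum of each charge's contribution, V = Σ kqᵢ/rᵢ.
Distances from the field point to each charge: r₁ = 0.438 m, r₂ = 0.160 m, r₃ = 2.16 m, r₄ = 0.190 m.
V = k[(7.40×10⁻⁹)/(0.438) + (-2.92×10⁻⁹)/(0.160) + (7.70×10⁻⁹)/(2.16) + (-2.46×10⁻⁹)/(0.190)] = -96.5 V.

-96.5 V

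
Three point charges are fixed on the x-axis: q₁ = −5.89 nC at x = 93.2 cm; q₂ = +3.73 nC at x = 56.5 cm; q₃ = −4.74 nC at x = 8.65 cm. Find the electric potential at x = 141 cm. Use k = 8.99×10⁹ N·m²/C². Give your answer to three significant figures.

-103 V

The total potential is the scalar sum of each charge's contribution, V = Σ kqᵢ/rᵢ.
Distances from the field point to each charge: r₁ = 0.478 m, r₂ = 0.845 m, r₃ = 1.32 m.
V = k[(-5.89×10⁻⁹)/(0.478) + (3.73×10⁻⁹)/(0.845) + (-4.74×10⁻⁹)/(1.32)] = -103 V.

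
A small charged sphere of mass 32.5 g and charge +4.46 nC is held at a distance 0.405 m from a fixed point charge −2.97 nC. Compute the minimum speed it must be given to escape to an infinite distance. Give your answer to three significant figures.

4.25×10⁻³ m/s

To just escape, total mechanical energy must reach zero at infinity: ½mv²_min + U = 0, so ½mv²_min = −U = |kQq|/r.
|U| = |kQq|/r = (8.99×10⁹ N·m²/C²)(2.97×10⁻⁹)(4.46×10⁻⁹)/(0.405) = 2.94×10⁻⁷ J.
v_min = √(2|U|/m) = √(2·2.94×10⁻⁷/0.0325) = 4.25×10⁻³ m/s.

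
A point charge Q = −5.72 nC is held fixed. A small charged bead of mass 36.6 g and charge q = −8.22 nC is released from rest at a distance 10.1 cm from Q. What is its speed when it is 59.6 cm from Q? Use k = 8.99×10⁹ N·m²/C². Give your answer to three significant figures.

Only the electrostatic force acts, so mechanical energy is conserved: ½mv² = U₁ − U₂ = kQq(1/r₁ − 1/r₂).
U₁ − U₂ = (8.99×10⁹ N·m²/C²)(-5.72×10⁻⁹ C)(-8.22×10⁻⁹ C)(1/0.101 − 1/0.596) = 3.48×10⁻⁶ J.
v = √(2·3.48×10⁻⁶/0.0366) = 0.0138 m/s.

0.0138 m/s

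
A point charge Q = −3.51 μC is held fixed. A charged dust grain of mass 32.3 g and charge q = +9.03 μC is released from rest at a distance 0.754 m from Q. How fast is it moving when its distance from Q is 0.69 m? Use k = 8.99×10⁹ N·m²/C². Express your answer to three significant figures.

1.47 m/s

Only the electrostatic force acts, so mechanical energy is conserved: ½mv² = U₁ − U₂ = kQq(1/r₁ − 1/r₂).
U₁ − U₂ = (8.99×10⁹ N·m²/C²)(-3.51×10⁻⁶ C)(9.03×10⁻⁶ C)(1/0.754 − 1/0.690) = 0.0351 J.
v = √(2·0.0351/0.0323) = 1.47 m/s.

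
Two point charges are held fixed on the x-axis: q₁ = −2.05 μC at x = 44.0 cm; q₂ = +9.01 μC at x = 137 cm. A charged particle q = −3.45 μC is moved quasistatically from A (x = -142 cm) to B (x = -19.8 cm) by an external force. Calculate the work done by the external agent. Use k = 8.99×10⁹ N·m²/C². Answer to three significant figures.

For quasistatic motion the external work equals the change in potential energy: W_ext = qΔV = q(V_B − V_A).
At A: distances to the source charges are 1.86 m, 2.79 m; V_A = Σ kqᵢ/rᵢ = 1.91×10⁴ V.
At B: distances to the source charges are 0.638 m, 1.57 m; V_B = Σ kqᵢ/rᵢ = 2.28×10⁴ V.
ΔV = V_B − V_A = 3650 V.
W_ext = qΔV = (-3.45×10⁻⁶ C)(3650 V) = -0.0126 J.

-0.0126 J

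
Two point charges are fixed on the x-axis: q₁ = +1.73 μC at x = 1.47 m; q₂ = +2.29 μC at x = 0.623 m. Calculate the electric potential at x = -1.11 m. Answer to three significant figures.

1.79×10⁴ V

Electric potential is a scalar, so the contributions from each charge add algebraically: V = Σ kqᵢ/rᵢ.
Distances from the field point to each charge: r₁ = 2.58 m, r₂ = 1.73 m.
V = k[(1.73×10⁻⁶)/(2.58) + (2.29×10⁻⁶)/(1.73)] = 1.79×10⁴ V.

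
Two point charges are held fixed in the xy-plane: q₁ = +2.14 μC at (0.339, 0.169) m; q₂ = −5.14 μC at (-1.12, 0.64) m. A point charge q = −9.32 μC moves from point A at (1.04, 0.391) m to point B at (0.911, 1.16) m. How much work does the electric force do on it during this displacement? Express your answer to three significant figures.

The work done by the electric force is W_field = −ΔU = −q(V_B − V_A) = q(V_A − V_B).
At A: distances to the source charges are 0.735 m, 2.17 m; V_A = Σ kqᵢ/rᵢ = 4910 V.
At B: distances to the source charges are 1.14 m, 2.10 m; V_B = Σ kqᵢ/rᵢ = -5230 V.
ΔV = V_B − V_A = -1.01×10⁴ V.
W_field = −qΔV = −(-9.32×10⁻⁶ C)(-1.01×10⁴ V) = -0.0945 J.

-0.0945 J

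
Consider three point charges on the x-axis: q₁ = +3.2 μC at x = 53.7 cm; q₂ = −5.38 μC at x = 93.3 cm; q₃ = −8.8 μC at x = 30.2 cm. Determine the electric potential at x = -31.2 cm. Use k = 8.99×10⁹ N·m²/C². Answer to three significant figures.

-1.34×10⁵ V

The total potential is the scalar sum of each charge's contribution, V = Σ kqᵢ/rᵢ.
Distances from the field point to each charge: r₁ = 0.849 m, r₂ = 1.24 m, r₃ = 0.614 m.
V = k[(3.20×10⁻⁶)/(0.849) + (-5.38×10⁻⁶)/(1.24) + (-8.80×10⁻⁶)/(0.614)] = -1.34×10⁵ V.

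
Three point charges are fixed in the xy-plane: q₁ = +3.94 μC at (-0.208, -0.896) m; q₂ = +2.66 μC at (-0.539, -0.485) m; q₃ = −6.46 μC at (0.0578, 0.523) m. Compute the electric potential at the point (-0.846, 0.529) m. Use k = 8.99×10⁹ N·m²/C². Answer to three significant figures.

Electric potential is a scalar, so the contributions from each charge add algebraically: V = Σ kqᵢ/rᵢ.
Distances from the field point to each charge: r₁ = 1.56 m, r₂ = 1.06 m, r₃ = 0.904 m.
V = k[(3.94×10⁻⁶)/(1.56) + (2.66×10⁻⁶)/(1.06) + (-6.46×10⁻⁶)/(0.904)] = -1.90×10⁴ V.

-1.90×10⁴ V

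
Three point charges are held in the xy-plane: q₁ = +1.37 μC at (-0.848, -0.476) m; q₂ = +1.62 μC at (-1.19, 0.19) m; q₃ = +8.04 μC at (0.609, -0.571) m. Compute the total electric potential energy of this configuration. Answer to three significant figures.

0.154 J

The assembly work is the sum of pairwise potential energies, U = Σ_{i<j} kqᵢqⱼ/rᵢⱼ.
Pair separations: r₁₂ = 0.749 m, r₁₃ = 1.46 m, r₂₃ = 1.95 m.
U = (0.0267) + (0.0678) + (0.0599) = 0.154 J.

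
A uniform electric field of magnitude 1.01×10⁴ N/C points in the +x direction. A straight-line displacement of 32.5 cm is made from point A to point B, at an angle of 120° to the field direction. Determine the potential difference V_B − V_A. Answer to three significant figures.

1640 V

Only the component of displacement along E changes the potential: ΔV = −E·d·cosθ.
ΔV = −(1.01×10⁴ V/m)(0.325 m)cos120° = 1640 V.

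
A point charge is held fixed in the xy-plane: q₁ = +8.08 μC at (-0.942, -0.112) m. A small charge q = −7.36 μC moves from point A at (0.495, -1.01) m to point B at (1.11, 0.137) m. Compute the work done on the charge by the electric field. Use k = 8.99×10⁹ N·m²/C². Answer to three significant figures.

The work done by the electric force is W_field = −ΔU = −q(V_B − V_A) = q(V_A − V_B).
At A: distance to the source charge is 1.69 m; V_A = kq₁/r = 4.29×10⁴ V.
At B: distance to the source charge is 2.07 m; V_B = kq₁/r = 3.51×10⁴ V.
ΔV = V_B − V_A = -7730 V.
W_field = −qΔV = −(-7.36×10⁻⁶ C)(-7730 V) = -0.0569 J.

-0.0569 J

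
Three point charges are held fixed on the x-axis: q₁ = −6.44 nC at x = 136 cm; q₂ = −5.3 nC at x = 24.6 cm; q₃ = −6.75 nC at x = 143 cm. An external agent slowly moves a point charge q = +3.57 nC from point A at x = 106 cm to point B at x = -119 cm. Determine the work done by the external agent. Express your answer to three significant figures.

For quasistatic motion the external work equals the change in potential energy: W_ext = qΔV = q(V_B − V_A).
At A: distances to the source charges are 0.300 m, 0.814 m, 0.370 m; V_A = Σ kqᵢ/rᵢ = -416 V.
At B: distances to the source charges are 2.55 m, 1.44 m, 2.62 m; V_B = Σ kqᵢ/rᵢ = -79.0 V.
ΔV = V_B − V_A = 336 V.
W_ext = qΔV = (3.57×10⁻⁹ C)(336 V) = 1.20×10⁻⁶ J.

1.20×10⁻⁶ J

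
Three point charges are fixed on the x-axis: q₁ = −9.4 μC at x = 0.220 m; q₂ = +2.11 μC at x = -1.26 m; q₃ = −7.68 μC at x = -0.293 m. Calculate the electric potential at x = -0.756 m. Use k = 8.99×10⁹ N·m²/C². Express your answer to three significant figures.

-1.98×10⁵ V

The total potential is the scalar sum of each charge's contribution, V = Σ kqᵢ/rᵢ.
Distances from the field point to each charge: r₁ = 0.976 m, r₂ = 0.504 m, r₃ = 0.463 m.
V = k[(-9.40×10⁻⁶)/(0.976) + (2.11×10⁻⁶)/(0.504) + (-7.68×10⁻⁶)/(0.463)] = -1.98×10⁵ V.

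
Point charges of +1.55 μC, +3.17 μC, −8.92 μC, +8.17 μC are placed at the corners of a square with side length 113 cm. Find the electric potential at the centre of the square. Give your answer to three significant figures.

The total potential is the scalar sum of each charge's contribution, V = Σ kqᵢ/rᵢ.
The distance from each corner to the centre is a√2/2 = 0.799 m.
V = k[(1.55×10⁻⁶)/(0.799) + (3.17×10⁻⁶)/(0.799) + (-8.92×10⁻⁶)/(0.799) + (8.17×10⁻⁶)/(0.799)] = 4.47×10⁴ V.

4.47×10⁴ V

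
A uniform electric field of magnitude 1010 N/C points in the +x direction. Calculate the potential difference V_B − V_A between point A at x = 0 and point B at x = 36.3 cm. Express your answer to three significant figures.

In a uniform field, potential decreases in the direction of E: V_B − V_A = −E·Δx.
V_B − V_A = −(1010 V/m)(0.363 m) = -367 V.

-367 V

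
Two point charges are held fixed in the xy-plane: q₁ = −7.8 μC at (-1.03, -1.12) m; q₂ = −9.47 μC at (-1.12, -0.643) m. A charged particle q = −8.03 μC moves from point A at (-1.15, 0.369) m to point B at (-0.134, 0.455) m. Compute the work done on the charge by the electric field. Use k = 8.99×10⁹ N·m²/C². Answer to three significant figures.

The work done by the electric force is W_field = −ΔU = −q(V_B − V_A) = q(V_A − V_B).
At A: distances to the source charges are 1.49 m, 1.01 m; V_A = Σ kqᵢ/rᵢ = -1.31×10⁵ V.
At B: distances to the source charges are 1.81 m, 1.48 m; V_B = Σ kqᵢ/rᵢ = -9.64×10⁴ V.
ΔV = V_B − V_A = 3.46×10⁴ V.
W_field = −qΔV = −(-8.03×10⁻⁶ C)(3.46×10⁴ V) = 0.278 J.

0.278 J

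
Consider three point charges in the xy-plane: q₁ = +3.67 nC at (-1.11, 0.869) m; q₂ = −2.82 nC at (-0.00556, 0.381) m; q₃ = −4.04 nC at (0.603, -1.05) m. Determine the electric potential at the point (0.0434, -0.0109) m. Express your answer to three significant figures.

The total potential is the scalar sum of each charge's contribution, V = Σ kqᵢ/rᵢ.
Distances from the field point to each charge: r₁ = 1.45 m, r₂ = 0.395 m, r₃ = 1.18 m.
V = k[(3.67×10⁻⁹)/(1.45) + (-2.82×10⁻⁹)/(0.395) + (-4.04×10⁻⁹)/(1.18)] = -72.2 V.

-72.2 V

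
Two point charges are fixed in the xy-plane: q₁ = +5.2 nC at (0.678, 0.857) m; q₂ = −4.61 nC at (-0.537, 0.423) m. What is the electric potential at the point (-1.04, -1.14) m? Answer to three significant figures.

-7.49 V

The total potential is the scalar sum of each charge's contribution, V = Σ kqᵢ/rᵢ.
Distances from the field point to each charge: r₁ = 2.63 m, r₂ = 1.64 m.
V = k[(5.20×10⁻⁹)/(2.63) + (-4.61×10⁻⁹)/(1.64)] = -7.49 V.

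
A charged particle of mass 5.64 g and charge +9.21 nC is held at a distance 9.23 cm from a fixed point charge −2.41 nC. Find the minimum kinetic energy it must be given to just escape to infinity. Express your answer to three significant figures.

2.16×10⁻⁶ J

To just escape, total mechanical energy must reach zero at infinity: ½mv²_min + U = 0, so ½mv²_min = −U = |kQq|/r.
|U| = |kQq|/r = (8.99×10⁹ N·m²/C²)(2.41×10⁻⁹)(9.21×10⁻⁹)/(0.0923) = 2.16×10⁻⁶ J.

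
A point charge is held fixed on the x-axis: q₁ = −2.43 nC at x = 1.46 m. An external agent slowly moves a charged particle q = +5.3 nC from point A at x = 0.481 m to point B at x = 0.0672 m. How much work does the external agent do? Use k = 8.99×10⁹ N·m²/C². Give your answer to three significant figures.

3.51×10⁻⁸ J

For quasistatic motion the external work equals the change in potential energy: W_ext = qΔV = q(V_B − V_A).
At A: distance to the source charge is 0.979 m; V_A = kq₁/r = -22.3 V.
At B: distance to the source charge is 1.39 m; V_B = kq₁/r = -15.7 V.
ΔV = V_B − V_A = 6.63 V.
W_ext = qΔV = (5.30×10⁻⁹ C)(6.63 V) = 3.51×10⁻⁸ J.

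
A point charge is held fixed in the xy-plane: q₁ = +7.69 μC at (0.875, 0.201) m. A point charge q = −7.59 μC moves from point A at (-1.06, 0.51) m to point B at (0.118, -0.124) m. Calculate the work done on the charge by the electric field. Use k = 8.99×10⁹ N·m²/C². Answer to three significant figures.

0.369 J

The work done by the electric force is W_field = −ΔU = −q(V_B − V_A) = q(V_A − V_B).
At A: distance to the source charge is 1.96 m; V_A = kq₁/r = 3.53×10⁴ V.
At B: distance to the source charge is 0.824 m; V_B = kq₁/r = 8.39×10⁴ V.
ΔV = V_B − V_A = 4.86×10⁴ V.
W_field = −qΔV = −(-7.59×10⁻⁶ C)(4.86×10⁴ V) = 0.369 J.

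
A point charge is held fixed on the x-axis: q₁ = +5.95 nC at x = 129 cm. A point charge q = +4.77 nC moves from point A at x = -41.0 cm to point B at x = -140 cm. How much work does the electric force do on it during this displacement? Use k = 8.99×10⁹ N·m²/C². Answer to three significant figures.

5.52×10⁻⁸ J

The work done by the electric force is W_field = −ΔU = −q(V_B − V_A) = q(V_A − V_B).
At A: distance to the source charge is 1.70 m; V_A = kq₁/r = 31.5 V.
At B: distance to the source charge is 2.69 m; V_B = kq₁/r = 19.9 V.
ΔV = V_B − V_A = -11.6 V.
W_field = −qΔV = −(4.77×10⁻⁹ C)(-11.6 V) = 5.52×10⁻⁸ J.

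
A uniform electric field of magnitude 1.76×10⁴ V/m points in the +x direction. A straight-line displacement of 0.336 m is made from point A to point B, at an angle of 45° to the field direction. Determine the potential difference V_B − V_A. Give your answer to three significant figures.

Only the component of displacement along E changes the potential: ΔV = −E·d·cosθ.
ΔV = −(1.76×10⁴ V/m)(0.336 m)cos45° = -4180 V.

-4180 V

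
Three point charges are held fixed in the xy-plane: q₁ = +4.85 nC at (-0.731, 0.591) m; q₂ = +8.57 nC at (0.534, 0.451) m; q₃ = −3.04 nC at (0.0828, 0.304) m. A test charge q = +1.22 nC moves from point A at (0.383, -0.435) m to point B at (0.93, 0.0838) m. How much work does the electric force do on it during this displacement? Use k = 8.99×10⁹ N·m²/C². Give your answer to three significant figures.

-6.87×10⁻⁸ J

The work done by the electric force is W_field = −ΔU = −q(V_B − V_A) = q(V_A − V_B).
At A: distances to the source charges are 1.51 m, 0.899 m, 0.798 m; V_A = Σ kqᵢ/rᵢ = 80.2 V.
At B: distances to the source charges are 1.74 m, 0.540 m, 0.875 m; V_B = Σ kqᵢ/rᵢ = 137 V.
ΔV = V_B − V_A = 56.3 V.
W_field = −qΔV = −(1.22×10⁻⁹ C)(56.3 V) = -6.87×10⁻⁸ J.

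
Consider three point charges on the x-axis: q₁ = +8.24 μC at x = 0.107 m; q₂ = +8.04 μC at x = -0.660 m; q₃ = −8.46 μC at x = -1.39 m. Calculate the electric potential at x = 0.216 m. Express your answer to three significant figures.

7.15×10⁵ V

The total potential is the scalar sum of each charge's contribution, V = Σ kqᵢ/rᵢ.
Distances from the field point to each charge: r₁ = 0.109 m, r₂ = 0.876 m, r₃ = 1.61 m.
V = k[(8.24×10⁻⁶)/(0.109) + (8.04×10⁻⁶)/(0.876) + (-8.46×10⁻⁶)/(1.61)] = 7.15×10⁵ V.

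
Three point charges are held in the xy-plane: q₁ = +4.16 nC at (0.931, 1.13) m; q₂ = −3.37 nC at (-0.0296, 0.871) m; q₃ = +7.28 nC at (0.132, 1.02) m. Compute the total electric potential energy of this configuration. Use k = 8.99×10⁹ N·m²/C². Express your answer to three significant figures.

The assembly work is the sum of pairwise potential energies, U = Σ_{i<j} kqᵢqⱼ/rᵢⱼ.
Pair separations: r₁₂ = 0.995 m, r₁₃ = 0.807 m, r₂₃ = 0.220 m.
U = (-1.27×10⁻⁷) + (3.38×10⁻⁷) + (-1.00×10⁻⁶) = -7.93×10⁻⁷ J.

-7.93×10⁻⁷ J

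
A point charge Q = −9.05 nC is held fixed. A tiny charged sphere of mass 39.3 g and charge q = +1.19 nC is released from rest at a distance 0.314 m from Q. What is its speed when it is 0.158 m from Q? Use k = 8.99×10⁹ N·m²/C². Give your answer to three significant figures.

3.94×10⁻³ m/s

Only the electrostatic force acts, so mechanical energy is conserved: ½mv² = U₁ − U₂ = kQq(1/r₁ − 1/r₂).
U₁ − U₂ = (8.99×10⁹ N·m²/C²)(-9.05×10⁻⁹ C)(1.19×10⁻⁹ C)(1/0.314 − 1/0.158) = 3.04×10⁻⁷ J.
v = √(2·3.04×10⁻⁷/0.0393) = 3.94×10⁻³ m/s.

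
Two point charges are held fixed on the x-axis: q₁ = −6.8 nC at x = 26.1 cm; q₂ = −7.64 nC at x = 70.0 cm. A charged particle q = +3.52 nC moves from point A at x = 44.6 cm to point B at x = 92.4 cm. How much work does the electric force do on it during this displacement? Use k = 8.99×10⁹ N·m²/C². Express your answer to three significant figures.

-7.11×10⁻⁷ J

The work done by the electric force is W_field = −ΔU = −q(V_B − V_A) = q(V_A − V_B).
At A: distances to the source charges are 0.185 m, 0.254 m; V_A = Σ kqᵢ/rᵢ = -601 V.
At B: distances to the source charges are 0.663 m, 0.224 m; V_B = Σ kqᵢ/rᵢ = -399 V.
ΔV = V_B − V_A = 202 V.
W_field = −qΔV = −(3.52×10⁻⁹ C)(202 V) = -7.11×10⁻⁷ J.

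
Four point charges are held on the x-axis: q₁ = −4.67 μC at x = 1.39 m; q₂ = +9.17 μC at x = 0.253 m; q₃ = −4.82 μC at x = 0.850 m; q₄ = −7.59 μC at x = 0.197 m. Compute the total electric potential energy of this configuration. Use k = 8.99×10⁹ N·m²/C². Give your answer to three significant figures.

-11.0 J

The assembly work is the sum of pairwise potential energies, U = Σ_{i<j} kqᵢqⱼ/rᵢⱼ.
Pair separations: r₁₂ = 1.14 m, r₁₃ = 0.540 m, r₁₄ = 1.19 m, r₂₃ = 0.597 m, r₂₄ = 0.0560 m, r₃₄ = 0.653 m.
Summing all 6 pair terms gives U = -11.0 J.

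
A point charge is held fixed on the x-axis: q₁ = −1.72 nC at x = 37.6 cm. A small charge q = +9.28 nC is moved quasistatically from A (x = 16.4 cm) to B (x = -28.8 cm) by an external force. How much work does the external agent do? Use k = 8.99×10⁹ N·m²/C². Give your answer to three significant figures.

4.61×10⁻⁷ J

For quasistatic motion the external work equals the change in potential energy: W_ext = qΔV = q(V_B − V_A).
At A: distance to the source charge is 0.212 m; V_A = kq₁/r = -72.9 V.
At B: distance to the source charge is 0.664 m; V_B = kq₁/r = -23.3 V.
ΔV = V_B − V_A = 49.7 V.
W_ext = qΔV = (9.28×10⁻⁹ C)(49.7 V) = 4.61×10⁻⁷ J.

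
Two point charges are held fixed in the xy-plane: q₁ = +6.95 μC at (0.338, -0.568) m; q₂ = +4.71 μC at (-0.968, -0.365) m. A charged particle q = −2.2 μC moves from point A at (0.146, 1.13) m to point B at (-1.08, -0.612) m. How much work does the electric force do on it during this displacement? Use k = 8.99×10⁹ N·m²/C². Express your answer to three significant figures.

0.310 J

The work done by the electric force is W_field = −ΔU = −q(V_B − V_A) = q(V_A − V_B).
At A: distances to the source charges are 1.71 m, 1.86 m; V_A = Σ kqᵢ/rᵢ = 5.93×10⁴ V.
At B: distances to the source charges are 1.42 m, 0.271 m; V_B = Σ kqᵢ/rᵢ = 2.00×10⁵ V.
ΔV = V_B − V_A = 1.41×10⁵ V.
W_field = −qΔV = −(-2.20×10⁻⁶ C)(1.41×10⁵ V) = 0.310 J.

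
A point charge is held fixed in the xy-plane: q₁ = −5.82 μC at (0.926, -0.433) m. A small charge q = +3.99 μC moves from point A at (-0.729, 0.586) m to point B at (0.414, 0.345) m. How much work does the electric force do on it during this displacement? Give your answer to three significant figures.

0.117 J

The work done by the electric force is W_field = −ΔU = −q(V_B − V_A) = q(V_A − V_B).
At A: distance to the source charge is 1.94 m; V_A = kq₁/r = -2.69×10⁴ V.
At B: distance to the source charge is 0.931 m; V_B = kq₁/r = -5.62×10⁴ V.
ΔV = V_B − V_A = -2.93×10⁴ V.
W_field = −qΔV = −(3.99×10⁻⁶ C)(-2.93×10⁴ V) = 0.117 J.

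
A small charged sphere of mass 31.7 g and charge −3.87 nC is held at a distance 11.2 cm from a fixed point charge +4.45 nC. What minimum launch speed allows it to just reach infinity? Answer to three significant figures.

9.34×10⁻³ m/s

To just escape, total mechanical energy must reach zero at infinity: ½mv²_min + U = 0, so ½mv²_min = −U = |kQq|/r.
|U| = |kQq|/r = (8.99×10⁹ N·m²/C²)(4.45×10⁻⁹)(3.87×10⁻⁹)/(0.112) = 1.38×10⁻⁶ J.
v_min = √(2|U|/m) = √(2·1.38×10⁻⁶/0.0317) = 9.34×10⁻³ m/s.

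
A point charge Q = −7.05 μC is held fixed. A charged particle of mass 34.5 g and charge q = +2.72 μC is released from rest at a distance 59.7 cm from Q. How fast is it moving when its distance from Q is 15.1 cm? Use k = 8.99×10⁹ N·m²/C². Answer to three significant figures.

Only the electrostatic force acts, so mechanical energy is conserved: ½mv² = U₁ − U₂ = kQq(1/r₁ − 1/r₂).
U₁ − U₂ = (8.99×10⁹ N·m²/C²)(-7.05×10⁻⁶ C)(2.72×10⁻⁶ C)(1/0.597 − 1/0.151) = 0.853 J.
v = √(2·0.853/0.0345) = 7.03 m/s.

7.03 m/s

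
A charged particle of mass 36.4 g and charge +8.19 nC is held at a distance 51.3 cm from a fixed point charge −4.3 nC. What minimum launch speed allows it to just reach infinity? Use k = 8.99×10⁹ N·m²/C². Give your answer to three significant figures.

5.82×10⁻³ m/s

To just escape, total mechanical energy must reach zero at infinity: ½mv²_min + U = 0, so ½mv²_min = −U = |kQq|/r.
|U| = |kQq|/r = (8.99×10⁹ N·m²/C²)(4.30×10⁻⁹)(8.19×10⁻⁹)/(0.513) = 6.17×10⁻⁷ J.
v_min = √(2|U|/m) = √(2·6.17×10⁻⁷/0.0364) = 5.82×10⁻³ m/s.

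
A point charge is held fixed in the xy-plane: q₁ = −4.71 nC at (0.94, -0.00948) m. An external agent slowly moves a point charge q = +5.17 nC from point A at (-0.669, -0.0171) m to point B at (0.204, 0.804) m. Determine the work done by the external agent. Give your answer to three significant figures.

-6.35×10⁻⁸ J

For quasistatic motion the external work equals the change in potential energy: W_ext = qΔV = q(V_B − V_A).
At A: distance to the source charge is 1.61 m; V_A = kq₁/r = -26.3 V.
At B: distance to the source charge is 1.10 m; V_B = kq₁/r = -38.6 V.
ΔV = V_B − V_A = -12.3 V.
W_ext = qΔV = (5.17×10⁻⁹ C)(-12.3 V) = -6.35×10⁻⁸ J.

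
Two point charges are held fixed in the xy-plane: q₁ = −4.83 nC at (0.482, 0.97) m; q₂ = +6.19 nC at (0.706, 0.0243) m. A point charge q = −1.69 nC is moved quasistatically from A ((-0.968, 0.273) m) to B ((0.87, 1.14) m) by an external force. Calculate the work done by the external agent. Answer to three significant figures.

9.98×10⁻⁸ J

For quasistatic motion the external work equals the change in potential energy: W_ext = qΔV = q(V_B − V_A).
At A: distances to the source charges are 1.61 m, 1.69 m; V_A = Σ kqᵢ/rᵢ = 5.89 V.
At B: distances to the source charges are 0.424 m, 1.13 m; V_B = Σ kqᵢ/rᵢ = -53.2 V.
ΔV = V_B − V_A = -59.0 V.
W_ext = qΔV = (-1.69×10⁻⁹ C)(-59.0 V) = 9.98×10⁻⁸ J.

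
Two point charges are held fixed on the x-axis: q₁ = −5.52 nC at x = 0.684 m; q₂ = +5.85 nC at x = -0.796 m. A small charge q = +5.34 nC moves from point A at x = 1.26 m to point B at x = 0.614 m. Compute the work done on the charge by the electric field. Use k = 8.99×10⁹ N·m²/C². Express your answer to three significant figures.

3.26×10⁻⁶ J

The work done by the electric force is W_field = −ΔU = −q(V_B − V_A) = q(V_A − V_B).
At A: distances to the source charges are 0.576 m, 2.06 m; V_A = Σ kqᵢ/rᵢ = -60.6 V.
At B: distances to the source charges are 0.0700 m, 1.41 m; V_B = Σ kqᵢ/rᵢ = -672 V.
ΔV = V_B − V_A = -611 V.
W_field = −qΔV = −(5.34×10⁻⁹ C)(-611 V) = 3.26×10⁻⁶ J.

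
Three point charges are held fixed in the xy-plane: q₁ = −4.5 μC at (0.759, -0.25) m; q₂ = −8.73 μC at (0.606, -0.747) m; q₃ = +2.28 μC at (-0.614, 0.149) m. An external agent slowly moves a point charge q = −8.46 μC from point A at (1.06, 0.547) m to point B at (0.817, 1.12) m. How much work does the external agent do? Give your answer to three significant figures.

-0.282 J

For quasistatic motion the external work equals the change in potential energy: W_ext = qΔV = q(V_B − V_A).
At A: distances to the source charges are 0.852 m, 1.37 m, 1.72 m; V_A = Σ kqᵢ/rᵢ = -9.28×10⁴ V.
At B: distances to the source charges are 1.37 m, 1.88 m, 1.73 m; V_B = Σ kqᵢ/rᵢ = -5.94×10⁴ V.
ΔV = V_B − V_A = 3.34×10⁴ V.
W_ext = qΔV = (-8.46×10⁻⁶ C)(3.34×10⁴ V) = -0.282 J.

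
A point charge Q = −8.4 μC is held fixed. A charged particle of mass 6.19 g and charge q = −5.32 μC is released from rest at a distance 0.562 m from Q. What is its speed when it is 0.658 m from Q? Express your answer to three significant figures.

5.80 m/s

Only the electrostatic force acts, so mechanical energy is conserved: ½mv² = U₁ − U₂ = kQq(1/r₁ − 1/r₂).
U₁ − U₂ = (8.99×10⁹ N·m²/C²)(-8.40×10⁻⁶ C)(-5.32×10⁻⁶ C)(1/0.562 − 1/0.658) = 0.104 J.
v = √(2·0.104/6.19×10⁻³) = 5.80 m/s.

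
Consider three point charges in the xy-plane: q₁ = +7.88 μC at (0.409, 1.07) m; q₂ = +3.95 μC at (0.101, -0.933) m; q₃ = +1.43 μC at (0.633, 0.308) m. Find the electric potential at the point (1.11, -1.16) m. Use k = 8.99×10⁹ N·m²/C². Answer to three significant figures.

Electric potential is a scalar, so the contributions from each charge add algebraically: V = Σ kqᵢ/rᵢ.
Distances from the field point to each charge: r₁ = 2.34 m, r₂ = 1.03 m, r₃ = 1.54 m.
V = k[(7.88×10⁻⁶)/(2.34) + (3.95×10⁻⁶)/(1.03) + (1.43×10⁻⁶)/(1.54)] = 7.30×10⁴ V.

7.30×10⁴ V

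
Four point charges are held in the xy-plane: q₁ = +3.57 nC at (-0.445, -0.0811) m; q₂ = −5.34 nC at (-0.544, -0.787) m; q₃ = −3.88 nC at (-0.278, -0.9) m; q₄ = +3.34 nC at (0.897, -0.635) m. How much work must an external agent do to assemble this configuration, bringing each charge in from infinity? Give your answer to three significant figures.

1.22×10⁻⁷ J

The work to assemble the configuration equals its total potential energy, U = Σ kqᵢqⱼ/rᵢⱼ over all pairs.
Pair separations: r₁₂ = 0.713 m, r₁₃ = 0.836 m, r₁₄ = 1.45 m, r₂₃ = 0.289 m, r₂₄ = 1.45 m, r₃₄ = 1.20 m.
Summing all 6 pair terms gives U = 1.22×10⁻⁷ J.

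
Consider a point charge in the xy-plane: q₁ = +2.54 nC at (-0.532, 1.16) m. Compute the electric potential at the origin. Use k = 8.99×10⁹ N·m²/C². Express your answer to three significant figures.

The total potential is the scalar sum of each charge's contribution, V = Σ kqᵢ/rᵢ.
Distances from the field point to each charge: r₁ = 1.28 m.
V = k[(2.54×10⁻⁹)/(1.28)] = 17.9 V.

17.9 V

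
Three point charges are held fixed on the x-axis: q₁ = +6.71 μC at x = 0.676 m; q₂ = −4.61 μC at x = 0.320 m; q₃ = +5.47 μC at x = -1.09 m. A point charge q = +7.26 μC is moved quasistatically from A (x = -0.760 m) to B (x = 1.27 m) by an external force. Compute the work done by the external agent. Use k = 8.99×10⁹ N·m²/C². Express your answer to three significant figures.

For quasistatic motion the external work equals the change in potential energy: W_ext = qΔV = q(V_B − V_A).
At A: distances to the source charges are 1.44 m, 1.08 m, 0.330 m; V_A = Σ kqᵢ/rᵢ = 1.53×10⁵ V.
At B: distances to the source charges are 0.594 m, 0.950 m, 2.36 m; V_B = Σ kqᵢ/rᵢ = 7.88×10⁴ V.
ΔV = V_B − V_A = -7.39×10⁴ V.
W_ext = qΔV = (7.26×10⁻⁶ C)(-7.39×10⁴ V) = -0.536 J.

-0.536 J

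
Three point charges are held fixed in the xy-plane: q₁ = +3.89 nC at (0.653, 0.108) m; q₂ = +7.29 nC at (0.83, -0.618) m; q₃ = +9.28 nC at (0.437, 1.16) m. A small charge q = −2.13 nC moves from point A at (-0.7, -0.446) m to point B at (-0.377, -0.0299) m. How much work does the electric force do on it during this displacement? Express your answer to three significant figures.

6.70×10⁻⁸ J

The work done by the electric force is W_field = −ΔU = −q(V_B − V_A) = q(V_A − V_B).
At A: distances to the source charges are 1.46 m, 1.54 m, 1.97 m; V_A = Σ kqᵢ/rᵢ = 109 V.
At B: distances to the source charges are 1.04 m, 1.34 m, 1.44 m; V_B = Σ kqᵢ/rᵢ = 140 V.
ΔV = V_B − V_A = 31.4 V.
W_field = −qΔV = −(-2.13×10⁻⁹ C)(31.4 V) = 6.70×10⁻⁸ J.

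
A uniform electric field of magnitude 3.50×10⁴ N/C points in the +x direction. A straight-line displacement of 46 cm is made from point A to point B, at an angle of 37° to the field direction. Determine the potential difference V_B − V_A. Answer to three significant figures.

-1.29×10⁴ V

Only the component of displacement along E changes the potential: ΔV = −E·d·cosθ.
ΔV = −(3.50×10⁴ V/m)(0.460 m)cos37° = -1.29×10⁴ V.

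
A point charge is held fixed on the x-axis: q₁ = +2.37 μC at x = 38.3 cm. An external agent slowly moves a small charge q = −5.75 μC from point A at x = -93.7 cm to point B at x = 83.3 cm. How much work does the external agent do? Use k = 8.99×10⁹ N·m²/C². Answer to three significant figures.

For quasistatic motion the external work equals the change in potential energy: W_ext = qΔV = q(V_B − V_A).
At A: distance to the source charge is 1.32 m; V_A = kq₁/r = 1.61×10⁴ V.
At B: distance to the source charge is 0.450 m; V_B = kq₁/r = 4.73×10⁴ V.
ΔV = V_B − V_A = 3.12×10⁴ V.
W_ext = qΔV = (-5.75×10⁻⁶ C)(3.12×10⁴ V) = -0.179 J.

-0.179 J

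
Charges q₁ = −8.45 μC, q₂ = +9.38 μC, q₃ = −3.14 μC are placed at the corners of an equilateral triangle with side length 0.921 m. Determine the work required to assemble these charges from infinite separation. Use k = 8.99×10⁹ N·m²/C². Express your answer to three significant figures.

The work to assemble the configuration equals its total potential energy, U = Σ kqᵢqⱼ/rᵢⱼ over all pairs.
All three pair separations equal the side length, 0.921 m.
U = (-0.774) + (0.259) + (-0.287) = -0.802 J.

-0.802 J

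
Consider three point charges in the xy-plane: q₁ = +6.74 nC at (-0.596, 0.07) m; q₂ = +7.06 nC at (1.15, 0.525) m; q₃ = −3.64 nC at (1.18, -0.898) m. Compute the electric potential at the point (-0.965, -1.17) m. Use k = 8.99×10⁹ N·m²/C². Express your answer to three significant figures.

55.1 V

Electric potential is a scalar, so the contributions from each charge add algebraically: V = Σ kqᵢ/rᵢ.
Distances from the field point to each charge: r₁ = 1.29 m, r₂ = 2.71 m, r₃ = 2.16 m.
V = k[(6.74×10⁻⁹)/(1.29) + (7.06×10⁻⁹)/(2.71) + (-3.64×10⁻⁹)/(2.16)] = 55.1 V.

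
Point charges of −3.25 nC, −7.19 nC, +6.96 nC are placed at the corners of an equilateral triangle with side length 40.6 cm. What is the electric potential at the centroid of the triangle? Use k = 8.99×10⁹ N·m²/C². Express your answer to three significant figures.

Electric potential is a scalar, so the contributions from each charge add algebraically: V = Σ kqᵢ/rᵢ.
The distance from each vertex to the centroid is a/√3 = 0.234 m.
V = k[(-3.25×10⁻⁹)/(0.234) + (-7.19×10⁻⁹)/(0.234) + (6.96×10⁻⁹)/(0.234)] = -133 V.

-133 V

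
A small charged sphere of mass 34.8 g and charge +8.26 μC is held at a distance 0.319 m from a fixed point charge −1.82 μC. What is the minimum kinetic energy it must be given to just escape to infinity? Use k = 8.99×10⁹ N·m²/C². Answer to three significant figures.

To just escape, total mechanical energy must reach zero at infinity: ½mv²_min + U = 0, so ½mv²_min = −U = |kQq|/r.
|U| = |kQq|/r = (8.99×10⁹ N·m²/C²)(1.82×10⁻⁶)(8.26×10⁻⁶)/(0.319) = 0.424 J.

0.424 J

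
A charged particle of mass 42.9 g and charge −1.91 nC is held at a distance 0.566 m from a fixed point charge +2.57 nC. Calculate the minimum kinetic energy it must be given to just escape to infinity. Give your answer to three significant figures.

To just escape, total mechanical energy must reach zero at infinity: ½mv²_min + U = 0, so ½mv²_min = −U = |kQq|/r.
|U| = |kQq|/r = (8.99×10⁹ N·m²/C²)(2.57×10⁻⁹)(1.91×10⁻⁹)/(0.566) = 7.80×10⁻⁸ J.

7.80×10⁻⁸ J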